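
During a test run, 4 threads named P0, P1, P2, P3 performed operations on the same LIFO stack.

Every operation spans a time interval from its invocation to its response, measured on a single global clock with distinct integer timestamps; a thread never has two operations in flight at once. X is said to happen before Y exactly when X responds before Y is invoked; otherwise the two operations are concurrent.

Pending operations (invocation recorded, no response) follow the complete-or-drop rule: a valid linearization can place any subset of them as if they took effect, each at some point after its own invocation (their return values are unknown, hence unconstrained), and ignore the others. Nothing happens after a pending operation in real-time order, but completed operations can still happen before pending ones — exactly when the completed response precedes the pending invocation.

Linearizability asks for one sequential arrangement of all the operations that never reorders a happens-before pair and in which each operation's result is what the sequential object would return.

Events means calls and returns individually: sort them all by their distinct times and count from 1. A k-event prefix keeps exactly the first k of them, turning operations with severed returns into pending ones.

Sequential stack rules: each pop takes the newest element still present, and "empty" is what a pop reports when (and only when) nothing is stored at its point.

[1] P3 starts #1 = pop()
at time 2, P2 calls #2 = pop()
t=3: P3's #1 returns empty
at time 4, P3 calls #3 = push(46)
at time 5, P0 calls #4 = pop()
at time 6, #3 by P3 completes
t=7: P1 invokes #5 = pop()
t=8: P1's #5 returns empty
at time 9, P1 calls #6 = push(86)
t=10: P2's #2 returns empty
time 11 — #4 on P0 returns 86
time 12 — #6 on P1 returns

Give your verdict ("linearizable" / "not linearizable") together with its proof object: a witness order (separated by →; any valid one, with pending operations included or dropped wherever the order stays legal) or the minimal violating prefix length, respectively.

already the first 11 events (up to #4's response at time 11) admit no linearization; the first 10 still do
15 orders of the 5 completed LIFO stack ops respect real time; none is legal
completion choices over the 1 pending operation (#6) were checked; none helps
one such order, #1, #2, #3, #4, #5 (pending dropped), breaks at step 4 where #4 pop() → 86 is illegal
one such order, #1, #2, #3, #5, #4 (pending dropped), breaks at step 4 where #5 pop() → empty is illegal

not linearizable — minimal violating prefix: 11 events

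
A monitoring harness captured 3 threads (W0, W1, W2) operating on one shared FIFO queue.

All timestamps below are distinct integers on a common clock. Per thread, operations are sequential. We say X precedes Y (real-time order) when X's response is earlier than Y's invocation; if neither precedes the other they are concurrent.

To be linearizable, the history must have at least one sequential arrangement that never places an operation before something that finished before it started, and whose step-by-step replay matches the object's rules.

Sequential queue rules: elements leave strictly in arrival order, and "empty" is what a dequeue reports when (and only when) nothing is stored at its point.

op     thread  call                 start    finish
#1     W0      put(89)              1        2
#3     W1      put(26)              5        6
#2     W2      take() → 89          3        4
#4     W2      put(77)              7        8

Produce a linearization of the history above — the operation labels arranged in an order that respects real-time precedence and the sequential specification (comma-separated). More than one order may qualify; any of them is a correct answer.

#1, #2, #3, #4

1. #1 put(89), leaving queue <89>
2. #2 take() → 89, leaving queue <>
3. #3 put(26), leaving queue <26>
4. #4 put(77), leaving queue <26,77>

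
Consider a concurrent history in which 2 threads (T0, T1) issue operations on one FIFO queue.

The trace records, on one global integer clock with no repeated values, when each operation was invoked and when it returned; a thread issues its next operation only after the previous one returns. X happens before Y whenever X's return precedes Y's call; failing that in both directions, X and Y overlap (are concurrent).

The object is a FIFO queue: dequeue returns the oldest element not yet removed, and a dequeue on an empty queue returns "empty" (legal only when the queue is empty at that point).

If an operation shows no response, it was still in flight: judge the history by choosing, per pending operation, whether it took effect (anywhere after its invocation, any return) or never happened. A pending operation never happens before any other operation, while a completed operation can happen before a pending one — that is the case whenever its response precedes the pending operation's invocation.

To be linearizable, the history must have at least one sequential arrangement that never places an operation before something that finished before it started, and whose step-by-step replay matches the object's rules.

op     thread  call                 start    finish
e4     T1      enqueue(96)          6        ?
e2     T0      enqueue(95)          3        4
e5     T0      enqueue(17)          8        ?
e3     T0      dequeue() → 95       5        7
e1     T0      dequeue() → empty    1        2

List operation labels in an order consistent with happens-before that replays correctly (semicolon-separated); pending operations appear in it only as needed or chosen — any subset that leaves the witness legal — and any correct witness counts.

1. e1 dequeue() → empty, leaving queue <>
2. e2 enqueue(95), leaving queue <95>
3. e3 dequeue() → 95, leaving queue <>

e1; e2; e3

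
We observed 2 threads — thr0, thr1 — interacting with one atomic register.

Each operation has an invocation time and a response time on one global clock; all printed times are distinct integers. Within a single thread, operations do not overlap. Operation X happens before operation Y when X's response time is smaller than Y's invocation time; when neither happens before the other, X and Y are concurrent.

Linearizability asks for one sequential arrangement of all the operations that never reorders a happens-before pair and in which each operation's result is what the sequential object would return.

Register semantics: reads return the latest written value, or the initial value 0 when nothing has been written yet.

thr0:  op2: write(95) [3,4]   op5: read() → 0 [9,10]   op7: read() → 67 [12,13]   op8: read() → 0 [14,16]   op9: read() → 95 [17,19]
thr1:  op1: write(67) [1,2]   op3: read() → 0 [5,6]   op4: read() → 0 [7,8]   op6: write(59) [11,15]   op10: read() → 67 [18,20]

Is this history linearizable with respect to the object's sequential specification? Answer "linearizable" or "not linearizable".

already the first 6 events (up to op3's response at time 6) admit no linearization; the first 5 still do
the sole real-time-consistent order of 3 completed operations fails the atomic register replay
e.g. op1, op2, op3: illegal at step 3, since op3 read() → 0 cannot apply there

not linearizable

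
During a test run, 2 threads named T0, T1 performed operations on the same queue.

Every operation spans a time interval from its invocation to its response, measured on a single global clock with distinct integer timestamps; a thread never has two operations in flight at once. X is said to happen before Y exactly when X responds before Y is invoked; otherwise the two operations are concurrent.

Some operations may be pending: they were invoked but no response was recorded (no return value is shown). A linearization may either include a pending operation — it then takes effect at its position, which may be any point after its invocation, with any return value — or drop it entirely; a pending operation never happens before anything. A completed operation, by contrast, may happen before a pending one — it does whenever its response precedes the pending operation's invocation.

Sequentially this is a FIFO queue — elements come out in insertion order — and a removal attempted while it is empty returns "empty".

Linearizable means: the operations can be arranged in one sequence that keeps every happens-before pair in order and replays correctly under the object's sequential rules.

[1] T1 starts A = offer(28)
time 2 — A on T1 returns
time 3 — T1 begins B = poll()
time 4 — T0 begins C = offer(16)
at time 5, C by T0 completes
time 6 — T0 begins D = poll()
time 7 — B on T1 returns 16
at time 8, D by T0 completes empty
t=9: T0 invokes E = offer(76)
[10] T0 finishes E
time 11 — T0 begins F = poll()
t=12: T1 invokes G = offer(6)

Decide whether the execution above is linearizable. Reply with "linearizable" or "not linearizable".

cut after 7 events: linearizable; cut after 8 events (D responds, time 8): not linearizable
no legal order exists: 3 real-time-consistent candidates over 4 completed queue operations, all rejected
take A, B, C, D: step 2 already fails, because B poll() → 16 cannot occur there
take A, C, B, D: step 3 already fails, because B poll() → 16 cannot occur there

not linearizable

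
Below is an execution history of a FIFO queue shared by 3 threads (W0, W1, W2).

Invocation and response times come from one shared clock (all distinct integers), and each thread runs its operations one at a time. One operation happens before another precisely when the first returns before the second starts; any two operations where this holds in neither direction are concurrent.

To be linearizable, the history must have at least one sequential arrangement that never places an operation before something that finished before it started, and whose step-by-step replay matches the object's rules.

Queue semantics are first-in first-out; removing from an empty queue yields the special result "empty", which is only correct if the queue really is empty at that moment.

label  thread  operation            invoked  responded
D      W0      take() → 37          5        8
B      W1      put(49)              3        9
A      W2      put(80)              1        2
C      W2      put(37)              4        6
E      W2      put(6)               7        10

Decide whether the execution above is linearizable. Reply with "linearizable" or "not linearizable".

not linearizable

the violation lands at event 8, D's response at time 8: events 1..7 linearize, events 1..8 do not
the 3 completed operations admit 2 real-time orders; each fails the FIFO queue replay
including or dropping the 2 pending operations (B, E) in any combination fails
e.g. A, C, D (pending dropped): illegal at step 3, since D take() → 37 cannot apply there
e.g. A, D, C (pending dropped): illegal at step 2, since D take() → 37 cannot apply there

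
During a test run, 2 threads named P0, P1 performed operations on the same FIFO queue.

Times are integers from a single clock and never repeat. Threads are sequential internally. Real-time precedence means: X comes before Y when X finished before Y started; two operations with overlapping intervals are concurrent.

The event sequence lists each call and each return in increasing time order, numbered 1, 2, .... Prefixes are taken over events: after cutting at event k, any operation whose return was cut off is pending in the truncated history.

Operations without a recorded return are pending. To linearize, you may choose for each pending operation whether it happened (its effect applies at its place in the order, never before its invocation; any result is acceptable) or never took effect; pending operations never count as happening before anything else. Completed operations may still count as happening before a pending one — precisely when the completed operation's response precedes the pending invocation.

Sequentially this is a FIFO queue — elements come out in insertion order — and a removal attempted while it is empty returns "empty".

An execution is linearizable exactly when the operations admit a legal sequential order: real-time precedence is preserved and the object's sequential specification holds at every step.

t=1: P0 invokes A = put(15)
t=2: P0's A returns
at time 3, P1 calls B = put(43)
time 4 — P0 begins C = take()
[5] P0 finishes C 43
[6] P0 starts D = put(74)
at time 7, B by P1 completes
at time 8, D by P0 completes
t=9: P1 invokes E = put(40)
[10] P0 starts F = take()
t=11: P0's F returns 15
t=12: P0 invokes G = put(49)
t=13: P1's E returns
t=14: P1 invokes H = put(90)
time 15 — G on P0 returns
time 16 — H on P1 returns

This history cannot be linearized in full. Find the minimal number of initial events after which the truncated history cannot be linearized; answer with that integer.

events 1..4 are linearizable, e.g. via A:
step 1: A put(15) — queue <15>
once event 5 joins (C's response, time 5), exhaustive search finds no witness
include/drop combinations of the 1 pending operation (B) were all tried; none helps
sample order A, C (pending dropped) stalls at step 2 — C take() → 43 has no legal effect

5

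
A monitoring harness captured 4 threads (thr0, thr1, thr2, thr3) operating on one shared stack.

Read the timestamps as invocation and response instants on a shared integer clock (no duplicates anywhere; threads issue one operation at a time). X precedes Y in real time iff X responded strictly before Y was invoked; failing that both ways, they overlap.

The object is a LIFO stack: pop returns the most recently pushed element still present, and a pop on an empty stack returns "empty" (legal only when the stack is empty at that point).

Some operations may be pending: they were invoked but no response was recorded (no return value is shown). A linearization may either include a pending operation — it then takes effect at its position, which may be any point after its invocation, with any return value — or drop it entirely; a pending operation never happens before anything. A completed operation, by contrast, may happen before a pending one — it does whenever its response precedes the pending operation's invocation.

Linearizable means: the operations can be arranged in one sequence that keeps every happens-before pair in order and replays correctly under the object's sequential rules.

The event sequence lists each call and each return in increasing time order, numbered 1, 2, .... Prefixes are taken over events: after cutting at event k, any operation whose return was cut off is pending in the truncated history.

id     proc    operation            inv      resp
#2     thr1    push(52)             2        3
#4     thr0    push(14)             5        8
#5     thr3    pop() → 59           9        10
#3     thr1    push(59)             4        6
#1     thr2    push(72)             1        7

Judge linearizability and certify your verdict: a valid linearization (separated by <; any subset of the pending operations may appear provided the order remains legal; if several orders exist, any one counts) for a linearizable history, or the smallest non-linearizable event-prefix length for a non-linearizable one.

after step 1 (#1 push(72)): stack <72>
after step 2 (#2 push(52)): stack <72,52>
after step 3 (#4 push(14)): stack <72,52,14>
after step 4 (#3 push(59)): stack <72,52,14,59>
after step 5 (#5 pop() → 59): stack <72,52,14>

linearizable — witness: #1 < #2 < #4 < #3 < #5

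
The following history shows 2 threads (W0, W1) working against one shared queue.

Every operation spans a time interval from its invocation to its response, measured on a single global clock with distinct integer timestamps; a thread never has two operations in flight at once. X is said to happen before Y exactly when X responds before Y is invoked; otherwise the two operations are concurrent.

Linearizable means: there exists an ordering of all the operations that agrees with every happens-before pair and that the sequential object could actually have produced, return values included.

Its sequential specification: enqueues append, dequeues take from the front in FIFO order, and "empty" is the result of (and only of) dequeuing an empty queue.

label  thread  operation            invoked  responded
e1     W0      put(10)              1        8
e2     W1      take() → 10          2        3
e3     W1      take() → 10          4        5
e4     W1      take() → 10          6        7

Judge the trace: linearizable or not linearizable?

prefix check: 1..4 passes, 1..5 fails once e3's time-5 response joins
exhaustive check: the 2 completed queue ops admit one real-time order; illegal
no escape via the 1 pending operation (e1): every completion choice fails
sample order e2, e3 (pending dropped) stalls at step 1 — e2 take() → 10 has no legal effect

not linearizable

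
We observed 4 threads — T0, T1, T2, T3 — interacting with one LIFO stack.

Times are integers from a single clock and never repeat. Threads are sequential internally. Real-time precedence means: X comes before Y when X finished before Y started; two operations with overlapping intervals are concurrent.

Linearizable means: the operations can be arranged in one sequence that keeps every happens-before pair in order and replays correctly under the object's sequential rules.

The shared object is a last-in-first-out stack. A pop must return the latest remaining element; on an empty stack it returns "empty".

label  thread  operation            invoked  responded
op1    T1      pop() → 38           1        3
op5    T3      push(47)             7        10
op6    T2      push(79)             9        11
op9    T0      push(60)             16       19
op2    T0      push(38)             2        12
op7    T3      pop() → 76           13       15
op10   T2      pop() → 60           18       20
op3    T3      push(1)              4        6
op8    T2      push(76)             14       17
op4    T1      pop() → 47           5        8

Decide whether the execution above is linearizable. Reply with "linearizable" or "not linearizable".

one valid linearization: op2, op1, op3, op5, op4, op6, op8, op7, op9, op10
1. op2 push(38), leaving stack <38>
2. op1 pop() → 38, leaving stack <>
3. op3 push(1), leaving stack <1>
4. op5 push(47), leaving stack <1,47>
5. op4 pop() → 47, leaving stack <1>
6. op6 push(79), leaving stack <1,79>
7. op8 push(76), leaving stack <1,79,76>
8. op7 pop() → 76, leaving stack <1,79>
9. op9 push(60), leaving stack <1,79,60>
10. op10 pop() → 60, leaving stack <1,79>

linearizable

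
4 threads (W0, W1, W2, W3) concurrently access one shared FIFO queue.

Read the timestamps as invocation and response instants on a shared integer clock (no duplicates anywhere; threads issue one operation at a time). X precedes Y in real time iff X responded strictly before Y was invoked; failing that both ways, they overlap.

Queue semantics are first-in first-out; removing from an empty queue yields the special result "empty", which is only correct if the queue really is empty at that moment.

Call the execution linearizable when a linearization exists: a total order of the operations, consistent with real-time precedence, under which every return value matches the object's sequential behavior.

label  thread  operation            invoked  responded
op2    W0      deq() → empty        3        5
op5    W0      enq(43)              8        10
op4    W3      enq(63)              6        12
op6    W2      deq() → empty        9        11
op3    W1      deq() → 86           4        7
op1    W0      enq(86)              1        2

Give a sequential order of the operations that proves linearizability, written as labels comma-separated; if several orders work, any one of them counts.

op1, op3, op2, op6, op4, op5

after step 1 (op1 enq(86)): queue <86>
after step 2 (op3 deq() → 86): queue <>
after step 3 (op2 deq() → empty): queue <>
after step 4 (op6 deq() → empty): queue <>
after step 5 (op4 enq(63)): queue <63>
after step 6 (op5 enq(43)): queue <63,43>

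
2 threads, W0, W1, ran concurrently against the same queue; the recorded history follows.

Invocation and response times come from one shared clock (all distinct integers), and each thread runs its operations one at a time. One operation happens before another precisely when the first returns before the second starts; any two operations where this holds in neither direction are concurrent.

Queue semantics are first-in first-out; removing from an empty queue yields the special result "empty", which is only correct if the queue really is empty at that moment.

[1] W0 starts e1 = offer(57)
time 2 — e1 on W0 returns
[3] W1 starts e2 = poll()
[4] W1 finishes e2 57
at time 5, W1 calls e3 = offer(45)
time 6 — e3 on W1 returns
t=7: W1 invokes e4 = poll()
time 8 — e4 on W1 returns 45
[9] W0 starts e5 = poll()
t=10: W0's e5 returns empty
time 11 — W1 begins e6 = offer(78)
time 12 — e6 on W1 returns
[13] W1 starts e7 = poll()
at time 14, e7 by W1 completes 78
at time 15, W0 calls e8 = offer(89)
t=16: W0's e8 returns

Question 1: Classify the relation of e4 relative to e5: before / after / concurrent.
before

e4 spans [7,8], e5 spans [9,10]
resp(e4)=8 < inv(e5)=9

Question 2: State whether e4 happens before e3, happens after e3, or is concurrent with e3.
after

e4 spans [7,8], e3 spans [5,6]
resp(e3)=6 < inv(e4)=7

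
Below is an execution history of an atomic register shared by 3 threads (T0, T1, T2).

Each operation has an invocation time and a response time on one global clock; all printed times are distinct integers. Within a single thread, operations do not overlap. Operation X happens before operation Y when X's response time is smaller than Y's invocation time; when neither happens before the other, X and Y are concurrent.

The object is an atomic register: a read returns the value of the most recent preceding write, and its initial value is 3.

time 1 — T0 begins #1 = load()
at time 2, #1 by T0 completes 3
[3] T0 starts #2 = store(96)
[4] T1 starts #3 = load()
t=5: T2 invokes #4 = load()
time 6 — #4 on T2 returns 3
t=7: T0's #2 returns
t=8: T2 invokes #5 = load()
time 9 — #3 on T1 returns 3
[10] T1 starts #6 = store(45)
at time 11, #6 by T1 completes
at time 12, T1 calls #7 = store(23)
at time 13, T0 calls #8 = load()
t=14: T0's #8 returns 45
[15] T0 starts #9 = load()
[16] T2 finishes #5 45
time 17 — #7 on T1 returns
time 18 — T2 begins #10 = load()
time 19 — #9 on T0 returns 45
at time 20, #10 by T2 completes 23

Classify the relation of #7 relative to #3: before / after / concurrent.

after

#7 spans [12,17], #3 spans [4,9]
resp(#3)=9 < inv(#7)=12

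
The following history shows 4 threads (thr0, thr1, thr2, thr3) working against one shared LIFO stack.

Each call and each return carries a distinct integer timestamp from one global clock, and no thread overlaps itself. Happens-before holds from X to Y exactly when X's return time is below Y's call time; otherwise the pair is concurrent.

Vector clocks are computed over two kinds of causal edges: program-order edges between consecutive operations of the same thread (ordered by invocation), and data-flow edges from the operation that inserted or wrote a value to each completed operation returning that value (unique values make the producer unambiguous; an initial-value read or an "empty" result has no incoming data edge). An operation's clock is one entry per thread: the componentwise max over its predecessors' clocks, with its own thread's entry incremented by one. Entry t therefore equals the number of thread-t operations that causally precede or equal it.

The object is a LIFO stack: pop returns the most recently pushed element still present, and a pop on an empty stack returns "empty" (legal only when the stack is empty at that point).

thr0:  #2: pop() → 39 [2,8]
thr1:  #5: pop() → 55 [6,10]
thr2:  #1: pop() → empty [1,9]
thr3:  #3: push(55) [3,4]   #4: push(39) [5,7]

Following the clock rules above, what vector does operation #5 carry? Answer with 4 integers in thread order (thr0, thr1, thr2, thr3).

(0, 1, 0, 1)

root op #3, invoked 3: fresh clock plus thr3's own tick → (0, 0, 0, 1)
root op #1, invoked 1: fresh clock plus thr2's own tick → (0, 0, 1, 0)
from VC(#3)=(0, 0, 0, 1), #4 (invoked 5) maxes components and bumps thr3 → (0, 0, 0, 2)
from VC(#3)=(0, 0, 0, 1), #5 (invoked 6) maxes components and bumps thr1 → (0, 1, 0, 1)
from VC(#4)=(0, 0, 0, 2), #2 (invoked 2) maxes components and bumps thr0 → (1, 0, 0, 2)
target: VC(#5) = (0, 1, 0, 1)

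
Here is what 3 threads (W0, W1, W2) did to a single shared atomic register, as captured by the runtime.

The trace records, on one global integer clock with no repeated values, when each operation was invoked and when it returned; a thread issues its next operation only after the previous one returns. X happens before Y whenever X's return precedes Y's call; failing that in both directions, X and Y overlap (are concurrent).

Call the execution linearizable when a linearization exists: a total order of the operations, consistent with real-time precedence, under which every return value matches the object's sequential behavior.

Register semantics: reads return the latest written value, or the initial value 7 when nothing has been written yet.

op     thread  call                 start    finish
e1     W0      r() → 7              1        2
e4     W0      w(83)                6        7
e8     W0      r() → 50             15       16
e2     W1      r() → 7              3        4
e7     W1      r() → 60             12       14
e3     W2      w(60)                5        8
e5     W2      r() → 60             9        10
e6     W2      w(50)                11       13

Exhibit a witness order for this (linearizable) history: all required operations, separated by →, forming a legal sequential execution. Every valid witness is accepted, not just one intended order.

step 1: e1 r() → 7 — value 7
step 2: e2 r() → 7 — value 7
step 3: e4 w(83) — value 83
step 4: e3 w(60) — value 60
step 5: e5 r() → 60 — value 60
step 6: e7 r() → 60 — value 60
step 7: e6 w(50) — value 50
step 8: e8 r() → 50 — value 50

e1 → e2 → e4 → e3 → e5 → e7 → e6 → e8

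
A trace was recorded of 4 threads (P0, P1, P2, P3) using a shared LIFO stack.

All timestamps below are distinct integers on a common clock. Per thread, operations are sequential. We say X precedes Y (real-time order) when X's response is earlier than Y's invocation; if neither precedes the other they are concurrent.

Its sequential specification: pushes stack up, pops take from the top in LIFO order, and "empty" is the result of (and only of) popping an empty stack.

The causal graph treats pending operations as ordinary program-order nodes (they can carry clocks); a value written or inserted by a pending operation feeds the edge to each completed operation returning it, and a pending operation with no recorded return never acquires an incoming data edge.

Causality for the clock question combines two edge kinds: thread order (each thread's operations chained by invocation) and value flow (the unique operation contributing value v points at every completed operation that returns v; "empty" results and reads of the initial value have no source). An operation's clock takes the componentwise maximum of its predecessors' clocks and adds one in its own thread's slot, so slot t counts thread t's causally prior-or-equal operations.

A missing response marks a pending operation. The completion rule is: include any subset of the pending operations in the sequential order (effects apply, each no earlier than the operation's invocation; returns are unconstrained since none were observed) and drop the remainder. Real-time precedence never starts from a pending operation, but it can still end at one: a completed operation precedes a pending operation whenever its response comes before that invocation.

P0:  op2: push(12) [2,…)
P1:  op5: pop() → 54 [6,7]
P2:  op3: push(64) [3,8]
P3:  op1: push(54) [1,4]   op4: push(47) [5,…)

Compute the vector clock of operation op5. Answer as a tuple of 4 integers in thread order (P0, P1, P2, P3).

no predecessors for op1 (invoked 1): P3 increments from zero → (0, 0, 0, 1)
no predecessors for op3 (invoked 3): P2 increments from zero → (0, 0, 1, 0)
no predecessors for op2 (invoked 2): P0 increments from zero → (1, 0, 0, 0)
VC(op4, invoked at 5): max of VC(op1)=(0, 0, 0, 1), then +1 on thread P3 → (0, 0, 0, 2)
VC(op5, invoked at 6): max of VC(op1)=(0, 0, 0, 1), then +1 on thread P1 → (0, 1, 0, 1)
target: VC(op5) = (0, 1, 0, 1)

(0, 1, 0, 1)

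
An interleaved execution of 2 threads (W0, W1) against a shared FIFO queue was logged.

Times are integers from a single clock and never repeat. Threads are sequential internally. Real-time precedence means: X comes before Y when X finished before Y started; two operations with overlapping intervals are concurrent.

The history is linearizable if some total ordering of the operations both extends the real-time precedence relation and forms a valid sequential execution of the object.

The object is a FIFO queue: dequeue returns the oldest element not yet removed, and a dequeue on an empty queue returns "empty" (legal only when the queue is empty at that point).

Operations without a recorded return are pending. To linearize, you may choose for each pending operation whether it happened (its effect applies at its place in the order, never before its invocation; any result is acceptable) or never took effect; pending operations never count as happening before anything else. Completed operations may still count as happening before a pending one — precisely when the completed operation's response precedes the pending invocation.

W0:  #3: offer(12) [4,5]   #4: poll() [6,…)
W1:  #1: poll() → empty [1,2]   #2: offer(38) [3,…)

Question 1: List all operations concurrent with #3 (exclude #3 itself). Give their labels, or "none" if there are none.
#2

overlap test against #3 [4,5]: concurrent iff the interval meets 4..5
#1 [1,2]: before
#2 [3,…): concurrent
#4 [6,…): after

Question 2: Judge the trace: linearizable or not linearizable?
linearizable

witness order: #1, #2, #3
step 1: #1 poll() → empty — queue <>
step 2: #2 offer(38) (pending, included) — queue <38>
step 3: #3 offer(12) — queue <38,12>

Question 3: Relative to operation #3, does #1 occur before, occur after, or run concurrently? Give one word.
before

#1 spans [1,2], #3 spans [4,5]
resp(#1)=2 < inv(#3)=4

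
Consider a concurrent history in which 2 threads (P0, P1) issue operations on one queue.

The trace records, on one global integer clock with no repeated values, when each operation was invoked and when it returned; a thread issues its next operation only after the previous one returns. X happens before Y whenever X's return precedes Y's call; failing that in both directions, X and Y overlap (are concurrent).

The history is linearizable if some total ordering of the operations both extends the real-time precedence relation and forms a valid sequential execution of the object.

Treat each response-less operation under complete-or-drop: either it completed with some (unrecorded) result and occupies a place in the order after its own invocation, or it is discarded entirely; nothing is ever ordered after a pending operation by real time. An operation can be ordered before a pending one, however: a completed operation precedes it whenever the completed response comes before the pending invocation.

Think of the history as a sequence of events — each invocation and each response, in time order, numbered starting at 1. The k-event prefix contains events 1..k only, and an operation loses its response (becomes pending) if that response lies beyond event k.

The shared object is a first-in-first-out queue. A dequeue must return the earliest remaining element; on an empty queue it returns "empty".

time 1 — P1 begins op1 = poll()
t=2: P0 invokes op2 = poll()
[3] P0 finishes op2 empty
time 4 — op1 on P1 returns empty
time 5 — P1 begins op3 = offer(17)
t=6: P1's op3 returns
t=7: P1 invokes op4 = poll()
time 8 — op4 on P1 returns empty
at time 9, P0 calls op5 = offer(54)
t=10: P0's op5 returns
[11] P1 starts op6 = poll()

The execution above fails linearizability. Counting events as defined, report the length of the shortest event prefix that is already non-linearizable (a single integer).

8

a valid linearization of events 1..7 exists, for instance op1, op2, op3:
after step 1 (op1 poll() → empty): queue <>
after step 2 (op2 poll() → empty): queue <>
after step 3 (op3 offer(17)): queue <17>
event 8 — op4's response, time 8 — after it, nothing linearizes
sample order op1, op2, op3, op4 stalls at step 4 — op4 poll() → empty has no legal effect
sample order op2, op1, op3, op4 stalls at step 4 — op4 poll() → empty has no legal effect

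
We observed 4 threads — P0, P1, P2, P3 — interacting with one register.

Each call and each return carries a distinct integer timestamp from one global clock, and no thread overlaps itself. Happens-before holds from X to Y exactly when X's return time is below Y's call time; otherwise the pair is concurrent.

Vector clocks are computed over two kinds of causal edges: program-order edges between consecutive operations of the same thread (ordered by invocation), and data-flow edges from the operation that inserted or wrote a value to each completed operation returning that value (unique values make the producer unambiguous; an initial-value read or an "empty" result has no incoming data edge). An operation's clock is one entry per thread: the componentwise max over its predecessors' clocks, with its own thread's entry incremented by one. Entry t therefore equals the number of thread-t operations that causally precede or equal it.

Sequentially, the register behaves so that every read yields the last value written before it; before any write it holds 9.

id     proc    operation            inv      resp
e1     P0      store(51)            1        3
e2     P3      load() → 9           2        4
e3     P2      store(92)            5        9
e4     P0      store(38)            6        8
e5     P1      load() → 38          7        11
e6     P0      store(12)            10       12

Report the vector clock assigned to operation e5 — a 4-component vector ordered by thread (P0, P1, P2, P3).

no predecessors for e2 (invoked 2): P3 increments from zero → (0, 0, 0, 1)
no predecessors for e3 (invoked 5): P2 increments from zero → (0, 0, 1, 0)
no predecessors for e1 (invoked 1): P0 increments from zero → (1, 0, 0, 0)
invoked at 6, e4 merges VC(e1)=(1, 0, 0, 0) and bumps P0's slot → (2, 0, 0, 0)
invoked at 7, e5 merges VC(e4)=(2, 0, 0, 0) and bumps P1's slot → (2, 1, 0, 0)
invoked at 10, e6 merges VC(e4)=(2, 0, 0, 0) and bumps P0's slot → (3, 0, 0, 0)
target: VC(e5) = (2, 1, 0, 0)

(2, 1, 0, 0)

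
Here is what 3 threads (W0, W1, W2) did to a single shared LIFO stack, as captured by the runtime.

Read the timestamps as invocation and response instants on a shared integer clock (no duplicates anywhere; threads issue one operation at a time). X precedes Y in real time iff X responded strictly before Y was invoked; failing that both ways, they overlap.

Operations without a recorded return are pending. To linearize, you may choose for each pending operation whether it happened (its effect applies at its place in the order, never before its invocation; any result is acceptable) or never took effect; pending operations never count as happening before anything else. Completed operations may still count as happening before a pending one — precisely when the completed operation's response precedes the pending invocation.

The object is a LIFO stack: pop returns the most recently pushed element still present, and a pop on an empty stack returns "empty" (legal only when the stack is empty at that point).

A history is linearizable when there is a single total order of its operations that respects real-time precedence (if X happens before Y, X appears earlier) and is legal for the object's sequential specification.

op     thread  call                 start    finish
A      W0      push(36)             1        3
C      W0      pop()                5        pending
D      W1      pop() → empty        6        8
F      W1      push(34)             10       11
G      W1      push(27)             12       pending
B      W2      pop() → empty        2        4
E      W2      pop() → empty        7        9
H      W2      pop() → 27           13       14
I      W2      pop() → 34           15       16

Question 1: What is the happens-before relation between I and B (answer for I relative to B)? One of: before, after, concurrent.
Answer: after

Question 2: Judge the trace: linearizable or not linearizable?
one valid linearization: B, A, C, D, E, F, G, H, I
after step 1 (B pop() → empty): stack <>
after step 2 (A push(36)): stack <36>
after step 3 (C pop() (pending, included)): stack <>
after step 4 (D pop() → empty): stack <>
after step 5 (E pop() → empty): stack <>
after step 6 (F push(34)): stack <34>
after step 7 (G push(27) (pending, included)): stack <34,27>
after step 8 (H pop() → 27): stack <34>
after step 9 (I pop() → 34): stack <>

linearizable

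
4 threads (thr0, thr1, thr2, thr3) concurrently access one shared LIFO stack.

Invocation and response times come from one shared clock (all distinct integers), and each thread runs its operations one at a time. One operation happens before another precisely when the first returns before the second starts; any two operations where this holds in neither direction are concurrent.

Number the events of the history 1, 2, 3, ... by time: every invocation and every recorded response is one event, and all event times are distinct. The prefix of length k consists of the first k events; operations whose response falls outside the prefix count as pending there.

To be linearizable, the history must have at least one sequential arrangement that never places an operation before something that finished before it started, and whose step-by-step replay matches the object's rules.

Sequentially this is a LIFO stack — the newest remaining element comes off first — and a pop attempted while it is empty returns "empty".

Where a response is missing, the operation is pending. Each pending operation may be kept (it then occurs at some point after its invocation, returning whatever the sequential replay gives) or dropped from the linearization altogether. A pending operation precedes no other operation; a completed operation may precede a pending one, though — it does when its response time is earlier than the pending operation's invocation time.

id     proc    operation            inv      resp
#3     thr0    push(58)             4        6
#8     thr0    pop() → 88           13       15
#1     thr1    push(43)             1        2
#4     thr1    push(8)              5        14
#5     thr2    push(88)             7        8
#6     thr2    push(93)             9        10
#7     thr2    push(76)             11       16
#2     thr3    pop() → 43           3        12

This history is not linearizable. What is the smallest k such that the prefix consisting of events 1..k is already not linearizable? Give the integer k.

15

a valid linearization of events 1..14 exists, for instance #1, #2, #3, #4, #5, #6:
step 1: #1 push(43) — stack <43>
step 2: #2 pop() → 43 — stack <>
step 3: #3 push(58) — stack <58>
step 4: #4 push(8) — stack <58,8>
step 5: #5 push(88) — stack <58,8,88>
step 6: #6 push(93) — stack <58,8,88,93>
adding event 15 (#8 responds at 15) leaves no legal real-time order
no escape via the 1 pending operation (#7): every completion choice fails
e.g. #1, #2, #3, #4, #5, #6, #8 (pending dropped): illegal at step 7, since #8 pop() → 88 cannot apply there
e.g. #1, #2, #3, #5, #4, #6, #8 (pending dropped): illegal at step 7, since #8 pop() → 88 cannot apply there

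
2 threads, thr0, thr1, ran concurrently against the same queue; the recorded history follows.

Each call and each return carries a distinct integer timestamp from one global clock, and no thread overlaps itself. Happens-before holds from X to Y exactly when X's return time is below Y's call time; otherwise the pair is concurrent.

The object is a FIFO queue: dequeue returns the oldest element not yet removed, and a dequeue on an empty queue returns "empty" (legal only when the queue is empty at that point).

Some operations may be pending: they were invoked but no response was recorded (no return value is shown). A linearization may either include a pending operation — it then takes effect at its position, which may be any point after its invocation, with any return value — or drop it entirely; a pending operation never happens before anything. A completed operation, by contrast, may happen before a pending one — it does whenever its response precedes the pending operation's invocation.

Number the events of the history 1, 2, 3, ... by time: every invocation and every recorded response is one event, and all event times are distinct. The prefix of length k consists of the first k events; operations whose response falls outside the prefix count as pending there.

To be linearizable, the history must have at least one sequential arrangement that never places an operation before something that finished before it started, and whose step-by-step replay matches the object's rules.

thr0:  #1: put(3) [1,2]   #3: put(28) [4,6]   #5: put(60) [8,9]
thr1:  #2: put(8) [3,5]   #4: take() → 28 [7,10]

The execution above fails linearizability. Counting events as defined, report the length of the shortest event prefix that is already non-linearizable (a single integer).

a valid linearization of events 1..9 exists, for instance #1, #2, #3, #4, #5:
step 1: #1 put(3) — queue <3>
step 2: #2 put(8) — queue <3,8>
step 3: #3 put(28) — queue <3,8,28>
step 4: #4 take() (pending, included) — queue <8,28>
step 5: #5 put(60) — queue <8,28,60>
once event 10 joins (#4's response, time 10), exhaustive search finds no witness
for example #1, #2, #3, #4, #5 fails at step 4: #4 take() → 28 is not legal there
for example #1, #2, #3, #5, #4 fails at step 5: #4 take() → 28 is not legal there

10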